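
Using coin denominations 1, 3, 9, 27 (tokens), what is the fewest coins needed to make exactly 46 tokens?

4

Greedy: take as many of the largest coin as possible, then repeat with the remainder.
46 − 1×27→19 − 2×9→1 − 1×1→0
Total coins = 1 + 2 + 1 = 4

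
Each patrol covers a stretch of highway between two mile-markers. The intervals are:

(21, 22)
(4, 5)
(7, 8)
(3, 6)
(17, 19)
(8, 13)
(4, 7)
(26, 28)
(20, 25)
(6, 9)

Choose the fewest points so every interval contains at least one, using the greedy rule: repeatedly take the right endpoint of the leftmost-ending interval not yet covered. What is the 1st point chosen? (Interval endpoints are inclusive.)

Sort by right endpoint; whenever an interval is uncovered, place a point at its right end.
By right end: [4,5]  [3,6]  [4,7]  [7,8]  [6,9]  [8,13]  [17,19]  [21,22]  [20,25]  [26,28]
[4,5] uncovered → point at 5; [7,8] uncovered → point at 8; [17,19] uncovered → point at 19; [21,22] uncovered → point at 22; [26,28] uncovered → point at 28.
Points: 5, 8, 19, 22, 28 (5 total).

5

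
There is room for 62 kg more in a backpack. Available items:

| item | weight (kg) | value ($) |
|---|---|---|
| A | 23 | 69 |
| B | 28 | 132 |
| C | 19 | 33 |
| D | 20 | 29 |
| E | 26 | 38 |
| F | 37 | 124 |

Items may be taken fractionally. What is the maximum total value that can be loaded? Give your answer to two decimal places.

245.95

Order: B (132/28=4.71) > F (124/37=3.35) > A (69/23=3.00) > C (33/19=1.74) > E (38/26=1.46) > D (29/20=1.45)
Fill: take B (28 @ 132) → take 34/37 of F → 113.95; 62/62 used.
Total value = 245.95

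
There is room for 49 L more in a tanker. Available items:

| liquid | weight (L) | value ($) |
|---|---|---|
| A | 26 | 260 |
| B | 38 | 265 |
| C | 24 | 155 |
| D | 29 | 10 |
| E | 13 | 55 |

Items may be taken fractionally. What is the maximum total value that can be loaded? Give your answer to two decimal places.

420.39

Sort by value per unit weight and fill in that order.
Ratios (sorted): A 10.00, B 6.97, C 6.46, E 4.23, D 0.34
take A (26 @ 260); take 23/38 of B → 160.39. Capacity used 49/49.
Total value = 420.39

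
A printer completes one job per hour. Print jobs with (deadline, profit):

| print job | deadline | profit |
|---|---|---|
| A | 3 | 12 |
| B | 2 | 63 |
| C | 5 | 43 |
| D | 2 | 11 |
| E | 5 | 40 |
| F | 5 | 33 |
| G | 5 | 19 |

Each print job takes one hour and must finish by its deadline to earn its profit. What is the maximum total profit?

Sort by profit descending; place each in the latest free slot ≤ its deadline.
By profit: B(d2,63), C(d5,43), E(d5,40), F(d5,33), G(d5,19), A(d3,12), D(d2,11)
B→slot 2; C→slot 5; E→slot 4; F→slot 3; G→slot 1; A skipped; D skipped.
Profit = 19 + 63 + 33 + 40 + 43 = 198

198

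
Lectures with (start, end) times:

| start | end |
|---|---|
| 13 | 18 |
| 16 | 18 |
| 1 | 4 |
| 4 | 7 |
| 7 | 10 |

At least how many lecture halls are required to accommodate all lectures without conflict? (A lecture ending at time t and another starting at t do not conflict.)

starts: [1, 4, 7, 13, 16]
ends:   [4, 7, 10, 18, 18]
s1→1 e4→0 s4→1 e7→0 s7→1 e10→0 s13→1 s16→2  — peak 2.

2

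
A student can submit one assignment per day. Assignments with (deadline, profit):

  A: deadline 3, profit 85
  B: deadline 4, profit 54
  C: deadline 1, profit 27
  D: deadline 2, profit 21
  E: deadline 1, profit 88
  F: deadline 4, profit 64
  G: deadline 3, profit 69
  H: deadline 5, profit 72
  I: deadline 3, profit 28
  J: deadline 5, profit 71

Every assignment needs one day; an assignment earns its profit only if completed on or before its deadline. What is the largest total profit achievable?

385

Take jobs in profit order; each goes to the latest open slot no later than its deadline.
Profit order: E=88 A=85 H=72 J=71 G=69 F=64 B=54 I=28 C=27 D=21
Assign: E→slot 1, A→slot 3, H→slot 5, J→slot 4, G→slot 2, F skipped, B skipped, I skipped, C skipped, D skipped.
Slots: [1:E] [2:G] [3:A] [4:J] [5:H]
Profit = 88 + 69 + 85 + 71 + 72 = 385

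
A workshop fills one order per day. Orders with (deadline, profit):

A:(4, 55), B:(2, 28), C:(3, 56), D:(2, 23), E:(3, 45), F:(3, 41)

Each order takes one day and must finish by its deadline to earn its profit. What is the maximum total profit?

Profit order: C=56 A=55 E=45 F=41 B=28 D=23
Assign: C→slot 3, A→slot 4, E→slot 2, F→slot 1, B skipped, D skipped.
Slots: [1:F] [2:E] [3:C] [4:A]
Profit = 41 + 45 + 56 + 55 = 197

197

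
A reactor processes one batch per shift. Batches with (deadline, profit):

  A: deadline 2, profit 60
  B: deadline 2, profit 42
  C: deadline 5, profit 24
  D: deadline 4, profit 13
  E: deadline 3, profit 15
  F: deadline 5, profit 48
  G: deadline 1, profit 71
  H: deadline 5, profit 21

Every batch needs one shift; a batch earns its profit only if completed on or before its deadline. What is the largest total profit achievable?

224

Sort by profit descending; place each in the latest free slot ≤ its deadline.
By profit: G(d1,71), A(d2,60), F(d5,48), B(d2,42), C(d5,24), H(d5,21), E(d3,15), D(d4,13)
G→slot 1; A→slot 2; F→slot 5; B skipped; C→slot 4; H→slot 3; E skipped; D skipped.
Profit = 71 + 60 + 21 + 24 + 48 = 224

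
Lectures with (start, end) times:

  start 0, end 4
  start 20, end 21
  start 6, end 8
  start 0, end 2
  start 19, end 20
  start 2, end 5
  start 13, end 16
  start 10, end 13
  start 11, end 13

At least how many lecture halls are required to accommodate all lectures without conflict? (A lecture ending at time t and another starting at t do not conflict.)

2

starts: [0, 0, 2, 6, 10, 11, 13, 19, 20]
ends:   [2, 4, 5, 8, 13, 13, 16, 20, 21]
s0→1 s0→2  — peak 2.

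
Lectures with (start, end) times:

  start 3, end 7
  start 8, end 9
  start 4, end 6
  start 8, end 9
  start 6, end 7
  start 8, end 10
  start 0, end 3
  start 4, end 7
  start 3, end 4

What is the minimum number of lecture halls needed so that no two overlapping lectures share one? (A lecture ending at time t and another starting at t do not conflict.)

3

starts: [0, 3, 3, 4, 4, 6, 8, 8, 8]
ends:   [3, 4, 6, 7, 7, 7, 9, 9, 10]
s0→1 e3→0 s3→1 s3→2 e4→1 s4→2 s4→3  — peak 3.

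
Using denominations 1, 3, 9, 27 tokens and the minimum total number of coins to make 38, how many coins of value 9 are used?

1

Use the largest denomination that fits, subtract, and repeat.
38 = 1×27 + 1×9 + 2×1
Count of 9: 1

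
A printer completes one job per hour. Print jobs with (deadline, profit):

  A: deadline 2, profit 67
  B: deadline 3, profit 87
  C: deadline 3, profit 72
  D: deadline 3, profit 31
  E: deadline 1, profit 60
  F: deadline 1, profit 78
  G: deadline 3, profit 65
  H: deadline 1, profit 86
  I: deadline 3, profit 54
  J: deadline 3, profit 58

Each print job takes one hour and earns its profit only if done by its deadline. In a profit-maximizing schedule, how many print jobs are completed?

Sort by profit descending; place each in the latest free slot ≤ its deadline.
By profit: B(d3,87), H(d1,86), F(d1,78), C(d3,72), A(d2,67), G(d3,65), E(d1,60), J(d3,58), I(d3,54), D(d3,31)
B→slot 3; H→slot 1; F skipped; C→slot 2; A skipped; G skipped; E skipped; J skipped; I skipped; D skipped.
3 of 10 scheduled.

3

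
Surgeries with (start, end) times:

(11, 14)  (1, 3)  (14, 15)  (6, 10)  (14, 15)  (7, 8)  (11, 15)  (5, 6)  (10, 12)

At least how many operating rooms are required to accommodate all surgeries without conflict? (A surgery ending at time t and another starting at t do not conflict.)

3

Count concurrent intervals with a sweep; the peak is the room count.
starts: [1, 5, 6, 7, 10, 11, 11, 14, 14]
ends:   [3, 6, 8, 10, 12, 14, 15, 15, 15]
s1→1 e3→0 s5→1 e6→0 s6→1 s7→2 e8→1 e10→0 s10→1 s11→2 s11→3  — peak 3.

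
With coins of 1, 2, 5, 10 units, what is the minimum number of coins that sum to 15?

2

15 = 1×10 + 1×5
Total coins = 1 + 1 = 2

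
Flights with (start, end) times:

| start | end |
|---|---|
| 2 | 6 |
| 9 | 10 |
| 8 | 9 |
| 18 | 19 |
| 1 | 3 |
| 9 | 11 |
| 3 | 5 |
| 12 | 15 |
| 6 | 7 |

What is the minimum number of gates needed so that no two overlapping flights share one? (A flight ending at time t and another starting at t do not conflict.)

2

Count concurrent intervals with a sweep; the peak is the room count.
starts: [1, 2, 3, 6, 8, 9, 9, 12, 18]
ends:   [3, 5, 6, 7, 9, 10, 11, 15, 19]
s1→1 s2→2  — peak 2.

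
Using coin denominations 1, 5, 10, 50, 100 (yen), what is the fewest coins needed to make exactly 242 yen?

Use the largest denomination that fits, subtract, and repeat.
242 − 2×100→42 − 4×10→2 − 2×1→0
Total coins = 2 + 4 + 2 = 8

8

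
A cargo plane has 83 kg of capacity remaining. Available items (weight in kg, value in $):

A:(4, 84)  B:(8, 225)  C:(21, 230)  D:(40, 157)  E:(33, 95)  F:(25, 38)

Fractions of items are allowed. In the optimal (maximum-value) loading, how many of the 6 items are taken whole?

4

Sort by value per unit weight and fill in that order.
Order: B (225/8=28.12) > A (84/4=21.00) > C (230/21=10.95) > D (157/40=3.92) > E (95/33=2.88) > F (38/25=1.52)
Fill: take B (8 @ 225) → take A (4 @ 84) → take C (21 @ 230) → take D (40 @ 157) → take 10/33 of E → 28.79; 83/83 used.
4 item(s) taken whole; one partial (take 10/33 of E).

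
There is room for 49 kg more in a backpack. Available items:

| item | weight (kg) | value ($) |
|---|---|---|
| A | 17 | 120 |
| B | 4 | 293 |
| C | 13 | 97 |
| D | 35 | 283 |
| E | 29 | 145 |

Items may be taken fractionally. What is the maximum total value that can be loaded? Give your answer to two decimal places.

650.62

Sort by value per unit weight and fill in that order.
Ratios (sorted): B 73.25, D 8.09, C 7.46, A 7.06, E 5.00
take B (4 @ 293); take D (35 @ 283); take 10/13 of C → 74.62. Capacity used 49/49.
Total value = 650.62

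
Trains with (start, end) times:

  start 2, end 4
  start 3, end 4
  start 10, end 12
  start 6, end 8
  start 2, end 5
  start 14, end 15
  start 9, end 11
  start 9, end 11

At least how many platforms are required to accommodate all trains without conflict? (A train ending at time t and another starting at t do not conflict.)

The answer is the maximum number of intervals overlapping at any instant.
starts: [2, 2, 3, 6, 9, 9, 10, 14]
ends:   [4, 4, 5, 8, 11, 11, 12, 15]
s2→1 s2→2 s3→3  — peak 3.

3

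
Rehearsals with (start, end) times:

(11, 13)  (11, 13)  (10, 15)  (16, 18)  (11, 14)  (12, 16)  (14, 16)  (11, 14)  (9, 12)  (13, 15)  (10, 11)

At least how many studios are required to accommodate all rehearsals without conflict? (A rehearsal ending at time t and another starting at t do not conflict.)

Count concurrent intervals with a sweep; the peak is the room count.
starts: [9, 10, 10, 11, 11, 11, 11, 12, 13, 14, 16]
ends:   [11, 12, 13, 13, 14, 14, 15, 15, 16, 16, 18]
s9→1 s10→2 s10→3 e11→2 s11→3 s11→4 s11→5 s11→6  — peak 6.

6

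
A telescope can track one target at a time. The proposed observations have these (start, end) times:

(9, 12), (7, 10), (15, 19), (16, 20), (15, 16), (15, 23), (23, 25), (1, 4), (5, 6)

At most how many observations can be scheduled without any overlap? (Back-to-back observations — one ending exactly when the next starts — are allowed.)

6

Order by finish time; keep every interval that doesn't clash with the previous kept one.
By end time: (1,4), (5,6), (7,10), (9,12), (15,16), (15,19), (16,20), (15,23), (23,25).
Pick (1,4); next start ≥ 4 → (5,6); next start ≥ 6 → (7,10); next start ≥ 10 → (15,16); next start ≥ 16 → (16,20); next start ≥ 20 → (23,25).
Selected 6 observations.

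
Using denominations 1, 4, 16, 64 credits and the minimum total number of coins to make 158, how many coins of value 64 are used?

2

158 = 2×64 + 1×16 + 3×4 + 2×1
Count of 64: 2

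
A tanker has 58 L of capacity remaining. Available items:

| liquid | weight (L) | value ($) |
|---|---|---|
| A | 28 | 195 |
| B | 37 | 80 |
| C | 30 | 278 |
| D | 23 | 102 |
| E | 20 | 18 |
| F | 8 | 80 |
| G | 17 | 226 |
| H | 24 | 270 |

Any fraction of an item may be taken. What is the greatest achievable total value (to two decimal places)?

659.40

Sort by value per unit weight and fill in that order.
Ratios (sorted): G 13.29, H 11.25, F 10.00, C 9.27, A 6.96, D 4.43, B 2.16, E 0.90
take G (17 @ 226); take H (24 @ 270); take F (8 @ 80); take 9/30 of C → 83.40. Capacity used 58/58.
Total value = 659.40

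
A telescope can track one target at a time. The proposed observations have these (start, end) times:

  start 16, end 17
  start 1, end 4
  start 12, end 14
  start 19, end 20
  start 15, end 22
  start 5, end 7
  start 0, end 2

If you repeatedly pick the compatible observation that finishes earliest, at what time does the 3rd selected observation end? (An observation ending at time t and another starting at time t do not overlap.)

14

Sort by end time and greedily take each interval whose start is ≥ the last chosen end.
Sorted by end: (0,2)  (1,4)  (5,7)  (12,14)  (16,17)  (19,20)  (15,22)
take (0,2); take (5,7); take (12,14); take (16,17); take (19,20).
Selected: (0,2) (5,7) (12,14) (16,17) (19,20)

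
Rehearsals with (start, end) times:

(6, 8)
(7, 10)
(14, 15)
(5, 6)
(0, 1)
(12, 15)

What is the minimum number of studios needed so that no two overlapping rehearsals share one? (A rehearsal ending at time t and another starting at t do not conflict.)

2

Events (time:±→running): 0:+→1 1:-→0 5:+→1 6:-→0 6:+→1 7:+→2 … peak 2.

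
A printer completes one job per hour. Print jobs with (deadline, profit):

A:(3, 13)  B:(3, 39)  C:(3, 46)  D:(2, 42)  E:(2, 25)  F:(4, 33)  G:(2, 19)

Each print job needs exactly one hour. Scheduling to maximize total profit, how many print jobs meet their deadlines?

4

Take jobs in profit order; each goes to the latest open slot no later than its deadline.
Profit order: C=46 D=42 B=39 F=33 E=25 G=19 A=13
Assign: C→slot 3, D→slot 2, B→slot 1, F→slot 4, E skipped, G skipped, A skipped.
Slots: [1:B] [2:D] [3:C] [4:F]
4 of 7 scheduled.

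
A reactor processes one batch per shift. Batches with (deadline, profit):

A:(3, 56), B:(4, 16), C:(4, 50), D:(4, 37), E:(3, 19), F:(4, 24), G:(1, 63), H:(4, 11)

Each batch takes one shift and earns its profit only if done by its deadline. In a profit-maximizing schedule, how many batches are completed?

4

Profit order: G=63 A=56 C=50 D=37 F=24 E=19 B=16 H=11
Assign: G→slot 1, A→slot 3, C→slot 4, D→slot 2, F skipped, E skipped, B skipped, H skipped.
Slots: [1:G] [2:D] [3:A] [4:C]
4 of 8 scheduled.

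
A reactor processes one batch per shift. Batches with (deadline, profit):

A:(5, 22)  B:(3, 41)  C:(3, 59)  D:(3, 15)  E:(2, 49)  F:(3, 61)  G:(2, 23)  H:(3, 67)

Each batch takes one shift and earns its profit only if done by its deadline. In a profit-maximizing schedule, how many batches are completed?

4

Sort by profit descending; place each in the latest free slot ≤ its deadline.
Profit order: H=67 F=61 C=59 E=49 B=41 G=23 A=22 D=15
Assign: H→slot 3, F→slot 2, C→slot 1, E skipped, B skipped, G skipped, A→slot 5, D skipped.
Slots: [1:C] [2:F] [3:H] [5:A]
4 of 8 scheduled.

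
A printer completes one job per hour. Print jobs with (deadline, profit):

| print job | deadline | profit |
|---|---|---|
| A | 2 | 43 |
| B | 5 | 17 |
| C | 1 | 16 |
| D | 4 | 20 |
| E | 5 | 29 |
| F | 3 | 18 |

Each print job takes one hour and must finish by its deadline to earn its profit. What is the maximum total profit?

Take jobs in profit order; each goes to the latest open slot no later than its deadline.
Profit order: A=43 E=29 D=20 F=18 B=17 C=16
Assign: A→slot 2, E→slot 5, D→slot 4, F→slot 3, B→slot 1, C skipped.
Slots: [1:B] [2:A] [3:F] [4:D] [5:E]
Profit = 17 + 43 + 18 + 20 + 29 = 127

127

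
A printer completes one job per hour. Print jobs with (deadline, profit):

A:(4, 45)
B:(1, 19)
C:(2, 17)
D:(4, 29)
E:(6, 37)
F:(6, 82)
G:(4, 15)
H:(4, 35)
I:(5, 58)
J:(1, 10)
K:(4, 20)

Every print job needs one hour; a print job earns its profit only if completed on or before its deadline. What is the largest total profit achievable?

286

Profit order: F=82 I=58 A=45 E=37 H=35 D=29 K=20 B=19 C=17 G=15 J=10
Assign: F→slot 6, I→slot 5, A→slot 4, E→slot 3, H→slot 2, D→slot 1, K skipped, B skipped, C skipped, G skipped, J skipped.
Slots: [1:D] [2:H] [3:E] [4:A] [5:I] [6:F]
Profit = 29 + 35 + 37 + 45 + 58 + 82 = 286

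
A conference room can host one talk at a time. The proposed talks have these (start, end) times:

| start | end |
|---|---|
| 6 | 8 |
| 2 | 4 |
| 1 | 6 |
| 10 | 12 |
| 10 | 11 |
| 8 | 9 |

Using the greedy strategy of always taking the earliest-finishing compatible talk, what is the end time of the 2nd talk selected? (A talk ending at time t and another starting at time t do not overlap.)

Order by finish time; keep every interval that doesn't clash with the previous kept one.
By end time: (2,4), (1,6), (6,8), (8,9), (10,11), (10,12).
Pick (2,4); next start ≥ 4 → (6,8); next start ≥ 8 → (8,9); next start ≥ 9 → (10,11).
Selected: (2,4) (6,8) (8,9) (10,11)

8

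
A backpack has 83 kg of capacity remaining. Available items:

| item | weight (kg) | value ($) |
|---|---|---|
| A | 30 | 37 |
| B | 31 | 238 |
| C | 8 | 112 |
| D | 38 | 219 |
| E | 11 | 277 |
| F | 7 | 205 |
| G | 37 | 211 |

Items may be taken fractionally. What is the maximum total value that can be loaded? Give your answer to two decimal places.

981.84

Greedy by value/weight ratio, highest first.
Ratios (sorted): F 29.29, E 25.18, C 14.00, B 7.68, D 5.76, G 5.70, A 1.23
take F (7 @ 205); take E (11 @ 277); take C (8 @ 112); take B (31 @ 238); take 26/38 of D → 149.84. Capacity used 83/83.
Total value = 981.84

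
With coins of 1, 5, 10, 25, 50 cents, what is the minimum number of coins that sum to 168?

Greedy: take as many of the largest coin as possible, then repeat with the remainder.
168 − 3×50→18 − 1×10→8 − 1×5→3 − 3×1→0
Total coins = 3 + 1 + 1 + 3 = 8

8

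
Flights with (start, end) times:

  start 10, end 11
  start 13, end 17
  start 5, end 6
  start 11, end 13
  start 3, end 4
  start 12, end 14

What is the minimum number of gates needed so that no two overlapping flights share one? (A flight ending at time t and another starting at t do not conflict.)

2

The answer is the maximum number of intervals overlapping at any instant.
starts: [3, 5, 10, 11, 12, 13]
ends:   [4, 6, 11, 13, 14, 17]
s3→1 e4→0 s5→1 e6→0 s10→1 e11→0 s11→1 s12→2  — peak 2.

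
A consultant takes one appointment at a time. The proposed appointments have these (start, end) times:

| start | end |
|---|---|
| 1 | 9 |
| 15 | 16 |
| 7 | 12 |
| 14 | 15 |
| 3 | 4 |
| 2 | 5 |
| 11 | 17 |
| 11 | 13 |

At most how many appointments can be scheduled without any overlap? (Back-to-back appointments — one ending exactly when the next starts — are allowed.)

4

Greedy by earliest finish: after sorting by end time, pick each interval compatible with the last pick.
By end time: (3,4), (2,5), (1,9), (7,12), (11,13), (14,15), (15,16), (11,17).
Pick (3,4); next start ≥ 4 → (7,12); next start ≥ 12 → (14,15); next start ≥ 15 → (15,16).
Selected 4 appointments.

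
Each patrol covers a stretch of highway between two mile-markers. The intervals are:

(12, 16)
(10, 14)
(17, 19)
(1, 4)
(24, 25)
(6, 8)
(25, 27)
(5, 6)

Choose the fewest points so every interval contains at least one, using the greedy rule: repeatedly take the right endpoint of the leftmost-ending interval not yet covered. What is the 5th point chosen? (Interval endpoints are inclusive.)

Process intervals by earliest right end; each time one isn't hit yet, stab at its right endpoint.
By right end: [1,4]  [5,6]  [6,8]  [10,14]  [12,16]  [17,19]  [24,25]  [25,27]
[1,4] uncovered → point at 4; [5,6] uncovered → point at 6; [10,14] uncovered → point at 14; [17,19] uncovered → point at 19; [24,25] uncovered → point at 25.
Points: 4, 6, 14, 19, 25 (5 total).

25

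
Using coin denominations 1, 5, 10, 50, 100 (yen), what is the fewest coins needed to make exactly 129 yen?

8

Greedy: take as many of the largest coin as possible, then repeat with the remainder.
129 = 1×100 + 2×10 + 1×5 + 4×1
Total coins = 1 + 2 + 1 + 4 = 8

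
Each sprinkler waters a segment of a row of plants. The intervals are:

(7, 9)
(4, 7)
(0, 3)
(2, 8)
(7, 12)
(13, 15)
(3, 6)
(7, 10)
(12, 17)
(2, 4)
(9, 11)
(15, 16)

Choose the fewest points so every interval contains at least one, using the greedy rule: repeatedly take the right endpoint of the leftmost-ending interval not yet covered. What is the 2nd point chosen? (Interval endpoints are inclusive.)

Sorted: [0,3] [2,4] [3,6] [4,7] [2,8] [7,9] [7,10] [9,11] [7,12] [13,15] [15,16] [12,17]
{[0,3],[2,4],[3,6]} hit by 3; {[4,7],[2,8],[7,9],[7,10]} hit by 7; {[9,11],[7,12]} hit by 11; {[13,15],[15,16],[12,17]} hit by 15.
Points: 3, 7, 11, 15 (4 total).

7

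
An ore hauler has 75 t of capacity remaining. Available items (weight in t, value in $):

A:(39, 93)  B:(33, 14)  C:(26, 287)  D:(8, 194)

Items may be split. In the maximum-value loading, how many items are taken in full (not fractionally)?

3

Greedy by value/weight ratio, highest first.
Ratios (sorted): D 24.25, C 11.04, A 2.38, B 0.42
take D (8 @ 194); take C (26 @ 287); take A (39 @ 93); take 2/33 of B → 0.85. Capacity used 75/75.
3 item(s) taken whole; one partial (take 2/33 of B).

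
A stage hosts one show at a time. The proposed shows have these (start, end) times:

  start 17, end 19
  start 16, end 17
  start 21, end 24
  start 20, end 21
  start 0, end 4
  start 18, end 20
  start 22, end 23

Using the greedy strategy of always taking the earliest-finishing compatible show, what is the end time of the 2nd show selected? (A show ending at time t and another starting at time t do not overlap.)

Sorted by end: (0,4)  (16,17)  (17,19)  (18,20)  (20,21)  (22,23)  (21,24)
take (0,4); take (16,17); take (17,19); take (20,21); take (22,23).
Selected: (0,4) (16,17) (17,19) (20,21) (22,23)

17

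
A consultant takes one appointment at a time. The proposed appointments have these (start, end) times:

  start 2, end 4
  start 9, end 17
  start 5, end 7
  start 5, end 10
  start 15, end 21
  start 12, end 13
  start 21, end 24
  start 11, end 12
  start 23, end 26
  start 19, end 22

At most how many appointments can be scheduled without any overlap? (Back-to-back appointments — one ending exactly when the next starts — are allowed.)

6

Sorted by end: (2,4)  (5,7)  (5,10)  (11,12)  (12,13)  (9,17)  (15,21)  (19,22)  (21,24)  (23,26)
take (2,4); take (5,7); take (11,12); take (12,13); skip (9,17); take (15,21); take (21,24).
Selected 6 appointments.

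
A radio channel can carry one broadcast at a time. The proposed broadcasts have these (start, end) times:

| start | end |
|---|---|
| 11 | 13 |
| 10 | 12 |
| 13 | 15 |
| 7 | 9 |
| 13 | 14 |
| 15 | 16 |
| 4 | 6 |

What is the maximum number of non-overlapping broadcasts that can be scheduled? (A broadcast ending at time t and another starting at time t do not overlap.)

By end time: (4,6), (7,9), (10,12), (11,13), (13,14), (13,15), (15,16).
Pick (4,6); next start ≥ 6 → (7,9); next start ≥ 9 → (10,12); next start ≥ 12 → (13,14); next start ≥ 14 → (15,16).
Selected 5 broadcasts.

5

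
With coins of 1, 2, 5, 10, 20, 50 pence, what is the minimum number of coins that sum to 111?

4

111 − 2×50→11 − 1×10→1 − 1×1→0
Total coins = 2 + 1 + 1 = 4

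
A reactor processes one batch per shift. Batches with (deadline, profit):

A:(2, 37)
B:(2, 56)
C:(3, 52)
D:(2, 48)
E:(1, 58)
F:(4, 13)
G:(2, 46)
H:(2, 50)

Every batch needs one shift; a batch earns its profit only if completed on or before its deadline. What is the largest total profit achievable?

179

Profit order: E=58 B=56 C=52 H=50 D=48 G=46 A=37 F=13
Assign: E→slot 1, B→slot 2, C→slot 3, H skipped, D skipped, G skipped, A skipped, F→slot 4.
Slots: [1:E] [2:B] [3:C] [4:F]
Profit = 58 + 56 + 52 + 13 = 179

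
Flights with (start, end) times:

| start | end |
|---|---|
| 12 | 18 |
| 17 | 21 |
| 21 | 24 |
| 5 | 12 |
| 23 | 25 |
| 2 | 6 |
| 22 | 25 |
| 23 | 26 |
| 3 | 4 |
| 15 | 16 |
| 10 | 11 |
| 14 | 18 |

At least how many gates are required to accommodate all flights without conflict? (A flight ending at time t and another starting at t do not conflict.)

4

starts: [2, 3, 5, 10, 12, 14, 15, 17, 21, 22, 23, 23]
ends:   [4, 6, 11, 12, 16, 18, 18, 21, 24, 25, 25, 26]
s2→1 s3→2 e4→1 s5→2 e6→1 s10→2 e11→1 e12→0 s12→1 s14→2 s15→3 e16→2 s17→3 e18→2 e18→1 e21→0 s21→1 s22→2 s23→3 s23→4  — peak 4.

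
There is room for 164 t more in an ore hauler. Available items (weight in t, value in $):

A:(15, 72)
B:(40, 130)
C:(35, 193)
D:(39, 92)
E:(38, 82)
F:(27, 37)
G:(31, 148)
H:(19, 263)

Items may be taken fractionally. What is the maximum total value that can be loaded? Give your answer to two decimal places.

862.62

Ratios (sorted): H 13.84, C 5.51, A 4.80, G 4.77, B 3.25, D 2.36, E 2.16, F 1.37
take H (19 @ 263); take C (35 @ 193); take A (15 @ 72); take G (31 @ 148); take B (40 @ 130); take 24/39 of D → 56.62. Capacity used 164/164.
Total value = 862.62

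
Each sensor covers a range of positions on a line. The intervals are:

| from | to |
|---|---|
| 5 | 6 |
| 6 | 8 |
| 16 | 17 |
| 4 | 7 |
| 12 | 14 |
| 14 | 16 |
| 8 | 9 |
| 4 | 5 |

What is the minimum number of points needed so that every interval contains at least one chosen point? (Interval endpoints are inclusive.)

4

Sorted: [4,5] [5,6] [4,7] [6,8] [8,9] [12,14] [14,16] [16,17]
{[4,5],[5,6],[4,7]} hit by 5; {[6,8],[8,9]} hit by 8; {[12,14],[14,16]} hit by 14; {[16,17]} hit by 17.
Points: 5, 8, 14, 17 (4 total).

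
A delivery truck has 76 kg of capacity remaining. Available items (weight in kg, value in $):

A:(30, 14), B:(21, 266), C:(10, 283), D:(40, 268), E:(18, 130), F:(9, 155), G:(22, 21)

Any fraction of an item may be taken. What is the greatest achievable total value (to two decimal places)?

Order: C (283/10=28.30) > F (155/9=17.22) > B (266/21=12.67) > E (130/18=7.22) > D (268/40=6.70) > G (21/22=0.95) > A (14/30=0.47)
Fill: take C (10 @ 283) → take F (9 @ 155) → take B (21 @ 266) → take E (18 @ 130) → take 18/40 of D → 120.60; 76/76 used.
Total value = 954.60

954.60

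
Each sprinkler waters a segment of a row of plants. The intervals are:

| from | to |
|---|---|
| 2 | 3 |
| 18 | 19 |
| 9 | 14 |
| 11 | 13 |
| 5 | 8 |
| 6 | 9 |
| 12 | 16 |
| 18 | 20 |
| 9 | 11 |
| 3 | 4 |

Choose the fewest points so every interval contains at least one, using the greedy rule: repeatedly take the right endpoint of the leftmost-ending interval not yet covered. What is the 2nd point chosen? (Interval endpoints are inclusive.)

8

Process intervals by earliest right end; each time one isn't hit yet, stab at its right endpoint.
By right end: [2,3]  [3,4]  [5,8]  [6,9]  [9,11]  [11,13]  [9,14]  [12,16]  [18,19]  [18,20]
[2,3] uncovered → point at 3; [5,8] uncovered → point at 8; [9,11] uncovered → point at 11; [12,16] uncovered → point at 16; [18,19] uncovered → point at 19.
Points: 3, 8, 11, 16, 19 (5 total).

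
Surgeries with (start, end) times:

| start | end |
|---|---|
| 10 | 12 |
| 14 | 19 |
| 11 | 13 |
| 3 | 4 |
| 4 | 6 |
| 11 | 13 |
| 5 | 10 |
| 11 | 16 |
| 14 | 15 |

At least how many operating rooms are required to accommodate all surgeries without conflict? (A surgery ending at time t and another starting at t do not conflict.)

4

The answer is the maximum number of intervals overlapping at any instant.
starts: [3, 4, 5, 10, 11, 11, 11, 14, 14]
ends:   [4, 6, 10, 12, 13, 13, 15, 16, 19]
s3→1 e4→0 s4→1 s5→2 e6→1 e10→0 s10→1 s11→2 s11→3 s11→4  — peak 4.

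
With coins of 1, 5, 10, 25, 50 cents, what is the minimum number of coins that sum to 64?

Greedy: take as many of the largest coin as possible, then repeat with the remainder.
64 − 1×50→14 − 1×10→4 − 4×1→0
Total coins = 1 + 1 + 4 = 6

6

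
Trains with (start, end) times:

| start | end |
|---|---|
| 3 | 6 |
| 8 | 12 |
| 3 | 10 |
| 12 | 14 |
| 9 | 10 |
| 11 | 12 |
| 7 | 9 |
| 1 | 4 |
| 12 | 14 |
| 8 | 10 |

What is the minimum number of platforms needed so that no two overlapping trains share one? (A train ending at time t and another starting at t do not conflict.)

Count concurrent intervals with a sweep; the peak is the room count.
Events (time:±→running): 1:+→1 3:+→2 3:+→3 4:-→2 6:-→1 7:+→2 8:+→3 8:+→4 … peak 4.

4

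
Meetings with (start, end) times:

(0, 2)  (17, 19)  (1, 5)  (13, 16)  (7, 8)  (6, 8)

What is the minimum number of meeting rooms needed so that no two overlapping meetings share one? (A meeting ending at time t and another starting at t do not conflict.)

starts: [0, 1, 6, 7, 13, 17]
ends:   [2, 5, 8, 8, 16, 19]
s0→1 s1→2  — peak 2.

2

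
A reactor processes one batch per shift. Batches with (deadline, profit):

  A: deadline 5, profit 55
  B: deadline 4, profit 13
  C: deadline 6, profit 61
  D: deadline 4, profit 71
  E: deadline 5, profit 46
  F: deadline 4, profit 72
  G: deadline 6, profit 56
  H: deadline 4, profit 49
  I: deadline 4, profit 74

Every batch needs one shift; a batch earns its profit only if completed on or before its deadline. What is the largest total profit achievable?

Sort by profit descending; place each in the latest free slot ≤ its deadline.
Profit order: I=74 F=72 D=71 C=61 G=56 A=55 H=49 E=46 B=13
Assign: I→slot 4, F→slot 3, D→slot 2, C→slot 6, G→slot 5, A→slot 1, H skipped, E skipped, B skipped.
Slots: [1:A] [2:D] [3:F] [4:I] [5:G] [6:C]
Profit = 55 + 71 + 72 + 74 + 56 + 61 = 389

389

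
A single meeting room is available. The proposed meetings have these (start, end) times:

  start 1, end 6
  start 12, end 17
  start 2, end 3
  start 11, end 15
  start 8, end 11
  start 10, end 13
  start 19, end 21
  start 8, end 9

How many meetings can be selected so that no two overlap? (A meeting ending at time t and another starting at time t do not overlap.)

4

Sorted by end: (2,3)  (1,6)  (8,9)  (8,11)  (10,13)  (11,15)  (12,17)  (19,21)
take (2,3); skip (1,6); take (8,9); take (10,13); skip (12,17); take (19,21).
Selected 4 meetings.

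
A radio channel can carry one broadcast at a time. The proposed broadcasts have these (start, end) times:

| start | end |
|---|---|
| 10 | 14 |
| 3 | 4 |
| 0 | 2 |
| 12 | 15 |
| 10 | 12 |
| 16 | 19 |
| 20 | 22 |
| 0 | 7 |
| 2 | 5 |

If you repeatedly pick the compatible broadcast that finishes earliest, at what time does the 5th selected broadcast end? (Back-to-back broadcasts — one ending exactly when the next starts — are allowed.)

19

Greedy by earliest finish: after sorting by end time, pick each interval compatible with the last pick.
By end time: (0,2), (3,4), (2,5), (0,7), (10,12), (10,14), (12,15), (16,19), (20,22).
Pick (0,2); next start ≥ 2 → (3,4); next start ≥ 4 → (10,12); next start ≥ 12 → (12,15); next start ≥ 15 → (16,19); next start ≥ 19 → (20,22).
Selected: (0,2) (3,4) (10,12) (12,15) (16,19) (20,22)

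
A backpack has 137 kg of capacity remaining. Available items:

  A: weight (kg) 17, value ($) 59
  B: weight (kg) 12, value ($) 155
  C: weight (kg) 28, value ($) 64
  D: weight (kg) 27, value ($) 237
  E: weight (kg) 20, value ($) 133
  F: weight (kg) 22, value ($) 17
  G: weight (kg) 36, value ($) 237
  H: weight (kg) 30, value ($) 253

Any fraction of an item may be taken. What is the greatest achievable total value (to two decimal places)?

1056.65

Greedy by value/weight ratio, highest first.
Ratios (sorted): B 12.92, D 8.78, H 8.43, E 6.65, G 6.58, A 3.47, C 2.29, F 0.77
take B (12 @ 155); take D (27 @ 237); take H (30 @ 253); take E (20 @ 133); take G (36 @ 237); take 12/17 of A → 41.65. Capacity used 137/137.
Total value = 1056.65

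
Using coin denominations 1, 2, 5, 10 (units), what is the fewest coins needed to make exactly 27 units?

4

Use the largest denomination that fits, subtract, and repeat.
27 = 2×10 + 1×5 + 1×2
Total coins = 2 + 1 + 1 = 4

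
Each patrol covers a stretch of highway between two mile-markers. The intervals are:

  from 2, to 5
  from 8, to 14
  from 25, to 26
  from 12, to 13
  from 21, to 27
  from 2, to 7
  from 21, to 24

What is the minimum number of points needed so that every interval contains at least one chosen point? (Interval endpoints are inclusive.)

4

By right end: [2,5]  [2,7]  [12,13]  [8,14]  [21,24]  [25,26]  [21,27]
[2,5] uncovered → point at 5; [12,13] uncovered → point at 13; [21,24] uncovered → point at 24; [25,26] uncovered → point at 26.
Points: 5, 13, 24, 26 (4 total).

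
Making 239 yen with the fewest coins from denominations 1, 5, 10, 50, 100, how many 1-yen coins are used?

Greedy: take as many of the largest coin as possible, then repeat with the remainder.
239 = 2×100 + 3×10 + 1×5 + 4×1
Count of 1: 4

4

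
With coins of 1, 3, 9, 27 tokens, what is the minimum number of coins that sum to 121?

121 = 4×27 + 1×9 + 1×3 + 1×1
Total coins = 4 + 1 + 1 + 1 = 7

7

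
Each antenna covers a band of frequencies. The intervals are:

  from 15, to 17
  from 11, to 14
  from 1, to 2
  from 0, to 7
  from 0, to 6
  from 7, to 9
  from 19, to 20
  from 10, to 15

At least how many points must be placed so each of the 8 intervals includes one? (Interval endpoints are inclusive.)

Sorted: [1,2] [0,6] [0,7] [7,9] [11,14] [10,15] [15,17] [19,20]
{[1,2],[0,6],[0,7]} hit by 2; {[7,9]} hit by 9; {[11,14],[10,15]} hit by 14; {[15,17]} hit by 17; {[19,20]} hit by 20.
Points: 2, 9, 14, 17, 20 (5 total).

5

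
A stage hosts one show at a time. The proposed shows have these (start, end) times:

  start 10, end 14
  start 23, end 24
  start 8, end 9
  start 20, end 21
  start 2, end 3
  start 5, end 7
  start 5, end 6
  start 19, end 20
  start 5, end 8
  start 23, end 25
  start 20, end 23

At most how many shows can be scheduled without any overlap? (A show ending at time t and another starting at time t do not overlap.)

Sorted by end: (2,3)  (5,6)  (5,7)  (5,8)  (8,9)  (10,14)  (19,20)  (20,21)  (20,23)  (23,24)  (23,25)
take (2,3); take (5,6); skip (5,7); skip (5,8); take (8,9); take (10,14); take (19,20); take (20,21); take (23,24).
Selected 7 shows.

7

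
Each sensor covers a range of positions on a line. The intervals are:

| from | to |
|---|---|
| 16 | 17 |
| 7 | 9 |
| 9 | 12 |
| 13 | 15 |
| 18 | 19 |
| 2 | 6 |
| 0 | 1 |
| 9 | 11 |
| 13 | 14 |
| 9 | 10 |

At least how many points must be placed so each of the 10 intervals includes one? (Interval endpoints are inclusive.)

6

By right end: [0,1]  [2,6]  [7,9]  [9,10]  [9,11]  [9,12]  [13,14]  [13,15]  [16,17]  [18,19]
[0,1] uncovered → point at 1; [2,6] uncovered → point at 6; [7,9] uncovered → point at 9; [13,14] uncovered → point at 14; [16,17] uncovered → point at 17; [18,19] uncovered → point at 19.
Points: 1, 6, 9, 14, 17, 19 (6 total).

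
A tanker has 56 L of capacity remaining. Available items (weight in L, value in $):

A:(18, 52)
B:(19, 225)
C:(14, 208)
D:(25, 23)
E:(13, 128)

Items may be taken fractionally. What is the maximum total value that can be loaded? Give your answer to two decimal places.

Greedy by value/weight ratio, highest first.
Ratios (sorted): C 14.86, B 11.84, E 9.85, A 2.89, D 0.92
take C (14 @ 208); take B (19 @ 225); take E (13 @ 128); take 10/18 of A → 28.89. Capacity used 56/56.
Total value = 589.89

589.89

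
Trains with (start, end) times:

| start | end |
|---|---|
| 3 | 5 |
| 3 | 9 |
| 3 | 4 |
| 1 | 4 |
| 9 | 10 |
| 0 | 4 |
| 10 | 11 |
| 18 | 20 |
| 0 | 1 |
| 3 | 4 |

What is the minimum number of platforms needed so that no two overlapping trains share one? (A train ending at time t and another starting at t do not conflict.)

6

Count concurrent intervals with a sweep; the peak is the room count.
Events (time:±→running): 0:+→1 0:+→2 1:-→1 1:+→2 3:+→3 3:+→4 3:+→5 3:+→6 … peak 6.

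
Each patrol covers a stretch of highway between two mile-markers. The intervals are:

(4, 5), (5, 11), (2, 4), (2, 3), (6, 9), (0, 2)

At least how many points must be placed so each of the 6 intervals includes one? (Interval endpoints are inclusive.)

3

Sort by right endpoint; whenever an interval is uncovered, place a point at its right end.
By right end: [0,2]  [2,3]  [2,4]  [4,5]  [6,9]  [5,11]
[0,2] uncovered → point at 2; [4,5] uncovered → point at 5; [6,9] uncovered → point at 9.
Points: 2, 5, 9 (3 total).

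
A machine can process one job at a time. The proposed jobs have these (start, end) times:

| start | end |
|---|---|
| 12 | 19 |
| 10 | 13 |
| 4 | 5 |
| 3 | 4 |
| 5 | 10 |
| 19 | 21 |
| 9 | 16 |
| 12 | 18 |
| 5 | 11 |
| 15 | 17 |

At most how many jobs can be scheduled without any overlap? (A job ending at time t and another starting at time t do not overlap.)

Sort by end time and greedily take each interval whose start is ≥ the last chosen end.
By end time: (3,4), (4,5), (5,10), (5,11), (10,13), (9,16), (15,17), (12,18), (12,19), (19,21).
Pick (3,4); next start ≥ 4 → (4,5); next start ≥ 5 → (5,10); next start ≥ 10 → (10,13); next start ≥ 13 → (15,17); next start ≥ 17 → (19,21).
Selected 6 jobs.

6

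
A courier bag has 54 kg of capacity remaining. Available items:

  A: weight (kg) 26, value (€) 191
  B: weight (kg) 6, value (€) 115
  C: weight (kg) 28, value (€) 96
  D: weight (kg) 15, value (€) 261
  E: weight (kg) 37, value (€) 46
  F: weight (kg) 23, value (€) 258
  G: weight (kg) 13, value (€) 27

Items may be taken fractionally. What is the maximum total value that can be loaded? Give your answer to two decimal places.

707.46

Order: B (115/6=19.17) > D (261/15=17.40) > F (258/23=11.22) > A (191/26=7.35) > C (96/28=3.43) > G (27/13=2.08) > E (46/37=1.24)
Fill: take B (6 @ 115) → take D (15 @ 261) → take F (23 @ 258) → take 10/26 of A → 73.46; 54/54 used.
Total value = 707.46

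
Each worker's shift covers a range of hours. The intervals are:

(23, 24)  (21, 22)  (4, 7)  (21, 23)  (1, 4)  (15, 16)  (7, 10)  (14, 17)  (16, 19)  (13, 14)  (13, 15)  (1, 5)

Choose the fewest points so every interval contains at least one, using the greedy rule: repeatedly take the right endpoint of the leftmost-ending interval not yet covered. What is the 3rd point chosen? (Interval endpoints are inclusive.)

By right end: [1,4]  [1,5]  [4,7]  [7,10]  [13,14]  [13,15]  [15,16]  [14,17]  [16,19]  [21,22]  [21,23]  [23,24]
[1,4] uncovered → point at 4; [7,10] uncovered → point at 10; [13,14] uncovered → point at 14; [15,16] uncovered → point at 16; [21,22] uncovered → point at 22; [23,24] uncovered → point at 24.
Points: 4, 10, 14, 16, 22, 24 (6 total).

14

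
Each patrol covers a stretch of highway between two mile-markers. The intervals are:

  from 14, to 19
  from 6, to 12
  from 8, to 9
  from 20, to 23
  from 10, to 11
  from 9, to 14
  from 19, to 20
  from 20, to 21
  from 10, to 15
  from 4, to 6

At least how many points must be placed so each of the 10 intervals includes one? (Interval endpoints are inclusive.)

Sort by right endpoint; whenever an interval is uncovered, place a point at its right end.
Sorted: [4,6] [8,9] [10,11] [6,12] [9,14] [10,15] [14,19] [19,20] [20,21] [20,23]
{[4,6]} hit by 6; {[8,9]} hit by 9; {[10,11],[6,12],[9,14],[10,15]} hit by 11; {[14,19],[19,20]} hit by 19; {[20,21],[20,23]} hit by 21.
Points: 6, 9, 11, 19, 21 (5 total).

5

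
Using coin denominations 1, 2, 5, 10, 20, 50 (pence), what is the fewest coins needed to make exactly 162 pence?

5

162 = 3×50 + 1×10 + 1×2
Total coins = 3 + 1 + 1 = 5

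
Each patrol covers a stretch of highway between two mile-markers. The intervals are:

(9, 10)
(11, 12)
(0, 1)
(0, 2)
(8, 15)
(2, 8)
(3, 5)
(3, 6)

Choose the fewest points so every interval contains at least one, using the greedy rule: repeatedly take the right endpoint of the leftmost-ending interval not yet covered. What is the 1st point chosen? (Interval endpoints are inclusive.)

Process intervals by earliest right end; each time one isn't hit yet, stab at its right endpoint.
Sorted: [0,1] [0,2] [3,5] [3,6] [2,8] [9,10] [11,12] [8,15]
{[0,1],[0,2]} hit by 1; {[3,5],[3,6],[2,8]} hit by 5; {[9,10]} hit by 10; {[11,12],[8,15]} hit by 12.
Points: 1, 5, 10, 12 (4 total).

1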